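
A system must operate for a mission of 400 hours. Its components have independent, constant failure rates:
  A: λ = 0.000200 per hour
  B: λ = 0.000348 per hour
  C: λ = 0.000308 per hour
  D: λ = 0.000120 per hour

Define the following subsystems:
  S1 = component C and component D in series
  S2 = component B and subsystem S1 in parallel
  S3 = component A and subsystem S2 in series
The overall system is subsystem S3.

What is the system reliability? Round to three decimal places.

R(A) = exp(−0.000200 × 400) = 0.92312
R(B) = exp(−0.000348 × 400) = 0.87005
R(C) = exp(−0.000308 × 400) = 0.88409
R(D) = exp(−0.000120 × 400) = 0.95313
Series (C and D): 0.88409 × 0.95313 = 0.84265
Parallel (B and [0.84265]): 1 − (1 − 0.87005)(1 − 0.84265) = 0.97955
Series (A and [0.97955]): 0.92312 × 0.97955 = 0.904

0.904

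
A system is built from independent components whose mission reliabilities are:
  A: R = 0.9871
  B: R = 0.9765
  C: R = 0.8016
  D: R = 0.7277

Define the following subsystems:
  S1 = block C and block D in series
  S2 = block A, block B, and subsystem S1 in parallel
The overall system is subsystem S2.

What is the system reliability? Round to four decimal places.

Series (C and D): 0.801600 × 0.727700 = 0.583324
Parallel (A, B, and [0.583324]): 1 − (1 − 0.987100)(1 − 0.976500)(1 − 0.583324) = 0.9999

0.9999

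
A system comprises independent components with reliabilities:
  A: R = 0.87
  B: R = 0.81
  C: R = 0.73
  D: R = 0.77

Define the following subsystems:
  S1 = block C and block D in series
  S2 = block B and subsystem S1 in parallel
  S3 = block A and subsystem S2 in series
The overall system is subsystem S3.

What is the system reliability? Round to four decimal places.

Series (C and D): 0.730000 × 0.770000 = 0.562100
Parallel (B and [0.562100]): 1 − (1 − 0.810000)(1 − 0.562100) = 0.916799
Series (A and [0.916799]): 0.870000 × 0.916799 = 0.7976

0.7976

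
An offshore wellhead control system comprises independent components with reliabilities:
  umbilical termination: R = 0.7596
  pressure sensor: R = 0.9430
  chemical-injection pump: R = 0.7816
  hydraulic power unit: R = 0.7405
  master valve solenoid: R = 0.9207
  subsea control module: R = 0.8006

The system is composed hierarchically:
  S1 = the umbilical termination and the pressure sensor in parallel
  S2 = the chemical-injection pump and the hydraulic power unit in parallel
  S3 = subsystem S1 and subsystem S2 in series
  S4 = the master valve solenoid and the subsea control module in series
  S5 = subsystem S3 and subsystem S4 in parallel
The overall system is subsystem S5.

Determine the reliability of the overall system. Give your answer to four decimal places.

0.9817

Parallel (umbilical termination and pressure sensor): 1 − (1 − 0.759600)(1 − 0.943000) = 0.986297
Parallel (chemical-injection pump and hydraulic power unit): 1 − (1 − 0.781600)(1 − 0.740500) = 0.943325
Series ([0.986297] and [0.943325]): 0.986297 × 0.943325 = 0.930399
Series (master valve solenoid and subsea control module): 0.920700 × 0.800600 = 0.737112
Parallel ([0.930399] and [0.737112]): 1 − (1 − 0.930399)(1 − 0.737112) = 0.9817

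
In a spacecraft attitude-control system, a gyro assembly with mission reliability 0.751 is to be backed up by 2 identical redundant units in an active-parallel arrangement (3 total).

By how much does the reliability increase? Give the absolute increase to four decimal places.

0.2336

R_before = 0.751
R_after = 1 − (1 − 0.751)^3 = 0.9846
ΔR = 0.9846 − 0.751 = 0.2336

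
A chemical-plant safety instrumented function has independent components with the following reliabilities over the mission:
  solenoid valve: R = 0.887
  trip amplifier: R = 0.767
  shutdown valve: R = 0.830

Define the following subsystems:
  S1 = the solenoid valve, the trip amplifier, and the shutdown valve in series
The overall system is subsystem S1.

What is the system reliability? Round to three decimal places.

Series (solenoid valve, trip amplifier, and shutdown valve): 0.88700 × 0.76700 × 0.83000 = 0.565

0.565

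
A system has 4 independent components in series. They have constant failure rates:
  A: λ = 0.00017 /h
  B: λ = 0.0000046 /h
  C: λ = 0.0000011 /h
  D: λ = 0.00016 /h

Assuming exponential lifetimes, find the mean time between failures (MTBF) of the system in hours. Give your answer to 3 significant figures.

2980

Series of exponential components: λ_sys = Σ λ_i
λ_sys = 0.00017 + 0.0000046 + 0.0000011 + 0.00016 = 3.3570e-04 /h
MTBF = 1 / λ_sys = 2980 h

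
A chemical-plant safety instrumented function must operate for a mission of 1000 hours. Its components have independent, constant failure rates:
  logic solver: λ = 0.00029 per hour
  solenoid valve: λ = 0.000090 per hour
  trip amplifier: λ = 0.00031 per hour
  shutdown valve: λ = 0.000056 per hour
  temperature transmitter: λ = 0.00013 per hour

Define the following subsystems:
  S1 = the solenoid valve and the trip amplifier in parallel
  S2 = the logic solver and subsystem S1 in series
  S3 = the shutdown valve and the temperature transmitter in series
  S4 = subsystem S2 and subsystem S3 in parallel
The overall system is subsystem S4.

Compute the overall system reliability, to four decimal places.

0.9544

R(logic solver) = exp(−0.00029 × 1000) = 0.748264
R(solenoid valve) = exp(−0.000090 × 1000) = 0.913931
R(trip amplifier) = exp(−0.00031 × 1000) = 0.733447
R(shutdown valve) = exp(−0.000056 × 1000) = 0.945539
R(temperature transmitter) = exp(−0.00013 × 1000) = 0.878095
Parallel (solenoid valve and trip amplifier): 1 − (1 − 0.913931)(1 − 0.733447) = 0.977058
Series (logic solver and [0.977058]): 0.748264 × 0.977058 = 0.731097
Series (shutdown valve and temperature transmitter): 0.945539 × 0.878095 = 0.830273
Parallel ([0.731097] and [0.830273]): 1 − (1 − 0.731097)(1 − 0.830273) = 0.9544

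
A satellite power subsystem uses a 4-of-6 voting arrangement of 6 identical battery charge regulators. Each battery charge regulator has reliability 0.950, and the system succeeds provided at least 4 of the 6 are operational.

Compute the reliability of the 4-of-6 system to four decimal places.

0.9978

R = Σ_{i=4}^{6} C(6,i) p^i (1−p)^{6−i} with p = 0.950
C(6,4)·0.950^4·0.050^2 = 0.030544
C(6,5)·0.950^5·0.050^1 = 0.232134
C(6,6)·0.950^6·0.050^0 = 0.735092
Sum = 0.9978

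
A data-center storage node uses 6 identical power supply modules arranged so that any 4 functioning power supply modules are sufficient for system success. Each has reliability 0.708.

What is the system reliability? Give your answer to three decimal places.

R = Σ_{i=4}^{6} C(6,i) p^i (1−p)^{6−i} with p = 0.708
C(6,4)·0.708^4·0.292^2 = 0.32136
C(6,5)·0.708^5·0.292^1 = 0.31167
C(6,6)·0.708^6·0.292^0 = 0.12595
Sum = 0.759

0.759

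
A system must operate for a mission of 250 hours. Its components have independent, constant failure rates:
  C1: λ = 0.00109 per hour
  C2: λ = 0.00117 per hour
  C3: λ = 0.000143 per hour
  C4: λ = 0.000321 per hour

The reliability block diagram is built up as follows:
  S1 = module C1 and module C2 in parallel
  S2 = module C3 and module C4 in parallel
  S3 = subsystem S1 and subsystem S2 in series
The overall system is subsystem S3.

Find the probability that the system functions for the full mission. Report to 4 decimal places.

R(C1) = exp(−0.00109 × 250) = 0.761473
R(C2) = exp(−0.00117 × 250) = 0.746395
R(C3) = exp(−0.000143 × 250) = 0.964881
R(C4) = exp(−0.000321 × 250) = 0.922886
Parallel (C1 and C2): 1 − (1 − 0.761473)(1 − 0.746395) = 0.939508
Parallel (C3 and C4): 1 − (1 − 0.964881)(1 − 0.922886) = 0.997292
Series ([0.939508] and [0.997292]): 0.939508 × 0.997292 = 0.9370

0.9370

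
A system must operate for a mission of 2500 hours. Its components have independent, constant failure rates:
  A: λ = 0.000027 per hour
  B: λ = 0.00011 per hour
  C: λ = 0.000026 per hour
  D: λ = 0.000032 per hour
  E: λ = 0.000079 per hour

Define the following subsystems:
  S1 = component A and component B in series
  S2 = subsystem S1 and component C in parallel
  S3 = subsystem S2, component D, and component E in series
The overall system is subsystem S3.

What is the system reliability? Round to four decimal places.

R(A) = exp(−0.000027 × 2500) = 0.934728
R(B) = exp(−0.00011 × 2500) = 0.759572
R(C) = exp(−0.000026 × 2500) = 0.937067
R(D) = exp(−0.000032 × 2500) = 0.923116
R(E) = exp(−0.000079 × 2500) = 0.820780
Series (A and B): 0.934728 × 0.759572 = 0.709993
Parallel ([0.709993] and C): 1 − (1 − 0.709993)(1 − 0.937067) = 0.981749
Series ([0.981749], D, and E): 0.981749 × 0.923116 × 0.820780 = 0.7438

0.7438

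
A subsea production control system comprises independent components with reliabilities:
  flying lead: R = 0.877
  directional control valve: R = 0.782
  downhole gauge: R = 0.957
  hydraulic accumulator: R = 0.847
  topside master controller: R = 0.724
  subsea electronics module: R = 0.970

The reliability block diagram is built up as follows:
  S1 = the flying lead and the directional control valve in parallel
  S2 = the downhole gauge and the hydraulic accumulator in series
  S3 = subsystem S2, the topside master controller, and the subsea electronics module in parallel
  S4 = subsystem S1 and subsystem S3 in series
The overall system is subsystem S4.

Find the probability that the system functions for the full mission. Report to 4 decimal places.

0.9717

Parallel (flying lead and directional control valve): 1 − (1 − 0.877000)(1 − 0.782000) = 0.973186
Series (downhole gauge and hydraulic accumulator): 0.957000 × 0.847000 = 0.810579
Parallel ([0.810579], topside master controller, and subsea electronics module): 1 − (1 − 0.810579)(1 − 0.724000)(1 − 0.970000) = 0.998432
Series ([0.973186] and [0.998432]): 0.973186 × 0.998432 = 0.9717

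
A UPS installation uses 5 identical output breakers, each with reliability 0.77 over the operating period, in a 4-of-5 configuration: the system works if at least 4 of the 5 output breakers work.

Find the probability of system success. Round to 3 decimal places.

R = Σ_{i=4}^{5} C(5,i) p^i (1−p)^{5−i} with p = 0.77
C(5,4)·0.77^4·0.23^1 = 0.40426
C(5,5)·0.77^5·0.23^0 = 0.27068
Sum = 0.675

0.675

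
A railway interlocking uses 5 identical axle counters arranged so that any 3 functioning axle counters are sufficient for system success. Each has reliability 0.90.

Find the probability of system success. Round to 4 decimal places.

R = Σ_{i=3}^{5} C(5,i) p^i (1−p)^{5−i} with p = 0.90
C(5,3)·0.90^3·0.10^2 = 0.072900
C(5,4)·0.90^4·0.10^1 = 0.328050
C(5,5)·0.90^5·0.10^0 = 0.590490
Sum = 0.9914

0.9914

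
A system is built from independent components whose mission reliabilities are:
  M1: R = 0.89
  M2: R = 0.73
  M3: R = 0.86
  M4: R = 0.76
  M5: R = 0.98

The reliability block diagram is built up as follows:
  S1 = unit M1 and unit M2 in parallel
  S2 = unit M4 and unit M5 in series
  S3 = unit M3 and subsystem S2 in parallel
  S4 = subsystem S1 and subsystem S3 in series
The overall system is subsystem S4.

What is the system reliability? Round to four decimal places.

Parallel (M1 and M2): 1 − (1 − 0.890000)(1 − 0.730000) = 0.970300
Series (M4 and M5): 0.760000 × 0.980000 = 0.744800
Parallel (M3 and [0.744800]): 1 − (1 − 0.860000)(1 − 0.744800) = 0.964272
Series ([0.970300] and [0.964272]): 0.970300 × 0.964272 = 0.9356

0.9356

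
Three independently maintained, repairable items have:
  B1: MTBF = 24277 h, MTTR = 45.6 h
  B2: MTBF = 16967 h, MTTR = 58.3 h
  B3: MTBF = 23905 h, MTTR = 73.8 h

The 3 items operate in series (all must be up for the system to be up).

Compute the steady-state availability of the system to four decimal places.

A(B1) = MTBF/(MTBF+MTTR) = 24277/(24277+45.6) = 0.998125
A(B2) = MTBF/(MTBF+MTTR) = 16967/(16967+58.3) = 0.996576
A(B3) = MTBF/(MTBF+MTTR) = 23905/(23905+73.8) = 0.996922
Series availability: 0.998125 × 0.996576 × 0.996922 = 0.9916

0.9916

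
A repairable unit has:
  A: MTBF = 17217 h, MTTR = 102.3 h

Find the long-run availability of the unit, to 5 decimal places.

A(A) = MTBF/(MTBF+MTTR) = 17217/(17217+102.3) = 0.99409

0.99409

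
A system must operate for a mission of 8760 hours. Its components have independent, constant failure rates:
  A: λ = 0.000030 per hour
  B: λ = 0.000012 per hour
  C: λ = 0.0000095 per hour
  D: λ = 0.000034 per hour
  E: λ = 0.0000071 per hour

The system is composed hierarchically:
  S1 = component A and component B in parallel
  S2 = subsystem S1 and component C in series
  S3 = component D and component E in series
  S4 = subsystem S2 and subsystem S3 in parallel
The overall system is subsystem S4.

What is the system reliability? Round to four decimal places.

0.9694

R(A) = exp(−0.000030 × 8760) = 0.768896
R(B) = exp(−0.000012 × 8760) = 0.900216
R(C) = exp(−0.0000095 × 8760) = 0.920149
R(D) = exp(−0.000034 × 8760) = 0.742420
R(E) = exp(−0.0000071 × 8760) = 0.939699
Parallel (A and B): 1 − (1 − 0.768896)(1 − 0.900216) = 0.976940
Series ([0.976940] and C): 0.976940 × 0.920149 = 0.898930
Series (D and E): 0.742420 × 0.939699 = 0.697651
Parallel ([0.898930] and [0.697651]): 1 − (1 − 0.898930)(1 − 0.697651) = 0.9694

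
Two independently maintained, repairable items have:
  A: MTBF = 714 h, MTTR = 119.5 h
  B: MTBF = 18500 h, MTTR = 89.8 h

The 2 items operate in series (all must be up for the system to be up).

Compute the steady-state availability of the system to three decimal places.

0.852

A(A) = MTBF/(MTBF+MTTR) = 714/(714+119.5) = 0.856629
A(B) = MTBF/(MTBF+MTTR) = 18500/(18500+89.8) = 0.995169
Series availability: 0.856629 × 0.995169 = 0.852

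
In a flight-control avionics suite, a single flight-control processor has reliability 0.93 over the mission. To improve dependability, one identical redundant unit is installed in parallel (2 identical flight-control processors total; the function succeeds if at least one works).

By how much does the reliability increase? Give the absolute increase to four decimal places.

R_before = 0.93
R_after = 1 − (1 − 0.93)^2 = 0.9951
ΔR = 0.9951 − 0.93 = 0.0651

0.0651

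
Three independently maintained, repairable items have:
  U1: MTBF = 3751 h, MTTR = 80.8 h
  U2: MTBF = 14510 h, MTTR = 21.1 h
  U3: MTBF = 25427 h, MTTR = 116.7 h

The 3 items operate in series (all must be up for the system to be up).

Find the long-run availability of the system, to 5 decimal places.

0.97303

A(U1) = MTBF/(MTBF+MTTR) = 3751/(3751+80.8) = 0.978913
A(U2) = MTBF/(MTBF+MTTR) = 14510/(14510+21.1) = 0.998548
A(U3) = MTBF/(MTBF+MTTR) = 25427/(25427+116.7) = 0.995431
Series availability: 0.978913 × 0.998548 × 0.995431 = 0.97303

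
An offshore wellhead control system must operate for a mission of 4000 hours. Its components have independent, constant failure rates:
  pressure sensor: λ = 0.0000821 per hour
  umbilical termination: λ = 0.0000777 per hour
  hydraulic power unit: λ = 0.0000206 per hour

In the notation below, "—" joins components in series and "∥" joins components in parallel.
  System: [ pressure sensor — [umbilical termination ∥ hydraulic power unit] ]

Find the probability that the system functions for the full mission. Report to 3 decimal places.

0.705

R(pressure sensor) = exp(−0.0000821 × 4000) = 0.72007
R(umbilical termination) = exp(−0.0000777 × 4000) = 0.73286
R(hydraulic power unit) = exp(−0.0000206 × 4000) = 0.92090
Parallel (umbilical termination and hydraulic power unit): 1 − (1 − 0.73286)(1 − 0.92090) = 0.97887
Series (pressure sensor and [0.97887]): 0.72007 × 0.97887 = 0.705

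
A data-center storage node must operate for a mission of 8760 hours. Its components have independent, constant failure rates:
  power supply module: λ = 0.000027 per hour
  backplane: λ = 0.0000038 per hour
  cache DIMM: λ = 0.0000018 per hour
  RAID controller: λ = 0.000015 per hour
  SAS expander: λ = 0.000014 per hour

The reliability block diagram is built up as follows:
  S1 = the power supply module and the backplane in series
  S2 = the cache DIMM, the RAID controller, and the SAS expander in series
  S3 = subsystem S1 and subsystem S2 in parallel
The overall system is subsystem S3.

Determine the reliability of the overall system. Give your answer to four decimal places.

R(power supply module) = exp(−0.000027 × 8760) = 0.789370
R(backplane) = exp(−0.0000038 × 8760) = 0.967260
R(cache DIMM) = exp(−0.0000018 × 8760) = 0.984356
R(RAID controller) = exp(−0.000015 × 8760) = 0.876867
R(SAS expander) = exp(−0.000014 × 8760) = 0.884582
Series (power supply module and backplane): 0.789370 × 0.967260 = 0.763526
Series (cache DIMM, RAID controller, and SAS expander): 0.984356 × 0.876867 × 0.884582 = 0.763526
Parallel ([0.763526] and [0.763526]): 1 − (1 − 0.763526)(1 − 0.763526) = 0.9441

0.9441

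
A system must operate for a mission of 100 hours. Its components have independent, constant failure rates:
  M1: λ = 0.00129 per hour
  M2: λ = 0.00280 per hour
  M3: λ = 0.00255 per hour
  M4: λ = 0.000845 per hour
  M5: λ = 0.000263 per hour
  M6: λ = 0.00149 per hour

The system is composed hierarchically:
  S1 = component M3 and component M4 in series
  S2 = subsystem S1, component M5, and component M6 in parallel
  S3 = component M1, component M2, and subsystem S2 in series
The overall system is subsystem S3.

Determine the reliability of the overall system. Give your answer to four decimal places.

0.6636

R(M1) = exp(−0.00129 × 100) = 0.878974
R(M2) = exp(−0.00280 × 100) = 0.755784
R(M3) = exp(−0.00255 × 100) = 0.774916
R(M4) = exp(−0.000845 × 100) = 0.918972
R(M5) = exp(−0.000263 × 100) = 0.974043
R(M6) = exp(−0.00149 × 100) = 0.861569
Series (M3 and M4): 0.774916 × 0.918972 = 0.712126
Parallel ([0.712126], M5, and M6): 1 − (1 − 0.712126)(1 − 0.974043)(1 − 0.861569) = 0.998966
Series (M1, M2, and [0.998966]): 0.878974 × 0.755784 × 0.998966 = 0.6636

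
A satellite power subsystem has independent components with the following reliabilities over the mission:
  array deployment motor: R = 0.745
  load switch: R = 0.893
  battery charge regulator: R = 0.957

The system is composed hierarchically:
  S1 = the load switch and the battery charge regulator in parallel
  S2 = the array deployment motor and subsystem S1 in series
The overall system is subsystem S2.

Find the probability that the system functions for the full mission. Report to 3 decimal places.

Parallel (load switch and battery charge regulator): 1 − (1 − 0.89300)(1 − 0.95700) = 0.99540
Series (array deployment motor and [0.99540]): 0.74500 × 0.99540 = 0.742

0.742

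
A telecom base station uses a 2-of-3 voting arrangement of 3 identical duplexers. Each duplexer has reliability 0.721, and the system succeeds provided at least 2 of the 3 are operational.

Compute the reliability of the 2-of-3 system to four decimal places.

0.8099

R = Σ_{i=2}^{3} C(3,i) p^i (1−p)^{3−i} with p = 0.721
C(3,2)·0.721^2·0.279^1 = 0.435107
C(3,3)·0.721^3·0.279^0 = 0.374805
Sum = 0.8099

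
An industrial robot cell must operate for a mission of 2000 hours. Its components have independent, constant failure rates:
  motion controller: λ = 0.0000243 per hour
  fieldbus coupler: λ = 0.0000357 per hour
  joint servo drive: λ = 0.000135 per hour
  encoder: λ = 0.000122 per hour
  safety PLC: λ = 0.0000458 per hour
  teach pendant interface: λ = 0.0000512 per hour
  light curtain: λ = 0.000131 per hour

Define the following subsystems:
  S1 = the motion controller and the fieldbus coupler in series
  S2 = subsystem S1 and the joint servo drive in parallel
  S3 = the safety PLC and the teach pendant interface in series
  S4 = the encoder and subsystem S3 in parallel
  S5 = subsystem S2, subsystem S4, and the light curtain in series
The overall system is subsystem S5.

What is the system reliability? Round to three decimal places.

0.720

R(motion controller) = exp(−0.0000243 × 2000) = 0.95256
R(fieldbus coupler) = exp(−0.0000357 × 2000) = 0.93109
R(joint servo drive) = exp(−0.000135 × 2000) = 0.76338
R(encoder) = exp(−0.000122 × 2000) = 0.78349
R(safety PLC) = exp(−0.0000458 × 2000) = 0.91247
R(teach pendant interface) = exp(−0.0000512 × 2000) = 0.90267
R(light curtain) = exp(−0.000131 × 2000) = 0.76951
Series (motion controller and fieldbus coupler): 0.95256 × 0.93109 = 0.88692
Parallel ([0.88692] and joint servo drive): 1 − (1 − 0.88692)(1 − 0.76338) = 0.97324
Series (safety PLC and teach pendant interface): 0.91247 × 0.90267 = 0.82366
Parallel (encoder and [0.82366]): 1 − (1 − 0.78349)(1 − 0.82366) = 0.96182
Series ([0.97324], [0.96182], and light curtain): 0.97324 × 0.96182 × 0.76951 = 0.720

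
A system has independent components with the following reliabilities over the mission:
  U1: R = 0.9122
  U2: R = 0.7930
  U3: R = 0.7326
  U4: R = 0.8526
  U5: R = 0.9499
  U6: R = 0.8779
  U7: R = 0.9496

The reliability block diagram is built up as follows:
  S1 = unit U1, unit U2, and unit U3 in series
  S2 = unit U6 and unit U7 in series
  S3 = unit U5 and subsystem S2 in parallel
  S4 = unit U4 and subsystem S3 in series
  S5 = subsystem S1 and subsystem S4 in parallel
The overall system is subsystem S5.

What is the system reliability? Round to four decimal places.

0.9274

Series (U1, U2, and U3): 0.912200 × 0.793000 × 0.732600 = 0.529944
Series (U6 and U7): 0.877900 × 0.949600 = 0.833654
Parallel (U5 and [0.833654]): 1 − (1 − 0.949900)(1 − 0.833654) = 0.991666
Series (U4 and [0.991666]): 0.852600 × 0.991666 = 0.845494
Parallel ([0.529944] and [0.845494]): 1 − (1 − 0.529944)(1 − 0.845494) = 0.9274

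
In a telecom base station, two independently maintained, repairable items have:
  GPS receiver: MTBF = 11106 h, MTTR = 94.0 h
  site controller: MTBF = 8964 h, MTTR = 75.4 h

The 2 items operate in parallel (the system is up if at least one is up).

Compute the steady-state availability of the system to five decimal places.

0.99993

A(GPS receiver) = MTBF/(MTBF+MTTR) = 11106/(11106+94.0) = 0.991607
A(site controller) = MTBF/(MTBF+MTTR) = 8964/(8964+75.4) = 0.991659
Parallel availability: 1 − (1 − 0.991607)(1 − 0.991659) = 0.99993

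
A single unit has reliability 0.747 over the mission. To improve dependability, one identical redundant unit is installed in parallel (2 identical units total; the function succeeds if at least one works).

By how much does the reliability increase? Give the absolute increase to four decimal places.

R_before = 0.747
R_after = 1 − (1 − 0.747)^2 = 0.9360
ΔR = 0.9360 − 0.747 = 0.1890

0.1890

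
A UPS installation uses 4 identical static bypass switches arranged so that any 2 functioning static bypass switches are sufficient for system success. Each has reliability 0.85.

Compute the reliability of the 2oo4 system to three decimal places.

R = Σ_{i=2}^{4} C(4,i) p^i (1−p)^{4−i} with p = 0.85
C(4,2)·0.85^2·0.15^2 = 0.09754
C(4,3)·0.85^3·0.15^1 = 0.36848
C(4,4)·0.85^4·0.15^0 = 0.52201
Sum = 0.988

0.988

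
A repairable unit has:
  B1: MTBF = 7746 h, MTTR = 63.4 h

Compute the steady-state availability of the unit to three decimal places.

A(B1) = MTBF/(MTBF+MTTR) = 7746/(7746+63.4) = 0.992

0.992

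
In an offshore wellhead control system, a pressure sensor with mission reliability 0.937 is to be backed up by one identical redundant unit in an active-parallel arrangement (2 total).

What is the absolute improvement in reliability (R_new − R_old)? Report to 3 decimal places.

0.059

R_before = 0.937
R_after = 1 − (1 − 0.937)^2 = 0.996
ΔR = 0.996 − 0.937 = 0.059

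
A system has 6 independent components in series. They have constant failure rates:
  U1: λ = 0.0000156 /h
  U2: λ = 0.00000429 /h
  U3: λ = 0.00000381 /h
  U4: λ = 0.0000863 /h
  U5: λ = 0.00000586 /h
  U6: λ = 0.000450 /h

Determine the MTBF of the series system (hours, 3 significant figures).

Series of exponential components: λ_sys = Σ λ_i
λ_sys = 0.0000156 + 0.00000429 + 0.00000381 + 0.0000863 + 0.00000586 + 0.000450 = 5.6586e-04 /h
MTBF = 1 / λ_sys = 1770 h

1770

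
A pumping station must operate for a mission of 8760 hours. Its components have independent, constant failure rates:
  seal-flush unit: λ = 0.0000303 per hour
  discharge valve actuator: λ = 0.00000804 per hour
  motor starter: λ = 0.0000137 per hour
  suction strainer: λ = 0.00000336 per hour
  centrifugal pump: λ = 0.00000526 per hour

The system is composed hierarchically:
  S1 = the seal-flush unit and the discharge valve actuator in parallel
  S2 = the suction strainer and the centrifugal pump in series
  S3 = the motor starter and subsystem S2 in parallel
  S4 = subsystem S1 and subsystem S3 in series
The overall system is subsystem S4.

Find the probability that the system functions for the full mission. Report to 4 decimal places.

R(seal-flush unit) = exp(−0.0000303 × 8760) = 0.766878
R(discharge valve actuator) = exp(−0.00000804 × 8760) = 0.931993
R(motor starter) = exp(−0.0000137 × 8760) = 0.886910
R(suction strainer) = exp(−0.00000336 × 8760) = 0.970995
R(centrifugal pump) = exp(−0.00000526 × 8760) = 0.954968
Parallel (seal-flush unit and discharge valve actuator): 1 − (1 − 0.766878)(1 − 0.931993) = 0.984146
Series (suction strainer and centrifugal pump): 0.970995 × 0.954968 = 0.927269
Parallel (motor starter and [0.927269]): 1 − (1 − 0.886910)(1 − 0.927269) = 0.991775
Series ([0.984146] and [0.991775]): 0.984146 × 0.991775 = 0.9761

0.9761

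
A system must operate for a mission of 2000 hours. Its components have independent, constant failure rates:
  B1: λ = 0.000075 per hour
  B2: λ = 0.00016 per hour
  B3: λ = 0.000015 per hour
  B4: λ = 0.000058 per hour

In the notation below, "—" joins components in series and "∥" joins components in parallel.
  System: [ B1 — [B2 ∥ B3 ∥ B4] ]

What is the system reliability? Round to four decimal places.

R(B1) = exp(−0.000075 × 2000) = 0.860708
R(B2) = exp(−0.00016 × 2000) = 0.726149
R(B3) = exp(−0.000015 × 2000) = 0.970446
R(B4) = exp(−0.000058 × 2000) = 0.890475
Parallel (B2, B3, and B4): 1 − (1 − 0.726149)(1 − 0.970446)(1 − 0.890475) = 0.999114
Series (B1 and [0.999114]): 0.860708 × 0.999114 = 0.8599

0.8599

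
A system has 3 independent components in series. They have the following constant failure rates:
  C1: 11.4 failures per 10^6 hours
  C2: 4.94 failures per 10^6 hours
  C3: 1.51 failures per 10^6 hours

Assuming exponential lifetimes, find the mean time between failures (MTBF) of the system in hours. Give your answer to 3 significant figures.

Series of exponential components: λ_sys = Σ λ_i
λ_sys = 0.0000114 + 0.00000494 + 0.00000151 = 1.7850e-05 /h
MTBF = 1 / λ_sys = 56000 h

56000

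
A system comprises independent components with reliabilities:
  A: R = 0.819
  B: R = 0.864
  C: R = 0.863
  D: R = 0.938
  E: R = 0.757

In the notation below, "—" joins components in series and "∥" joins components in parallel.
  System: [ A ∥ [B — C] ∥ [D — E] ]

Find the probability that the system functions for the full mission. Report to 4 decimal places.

0.9867

Series (B and C): 0.864000 × 0.863000 = 0.745632
Series (D and E): 0.938000 × 0.757000 = 0.710066
Parallel (A, [0.745632], and [0.710066]): 1 − (1 − 0.819000)(1 − 0.745632)(1 − 0.710066) = 0.9867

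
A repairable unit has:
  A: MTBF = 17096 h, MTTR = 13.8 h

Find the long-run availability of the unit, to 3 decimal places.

A(A) = MTBF/(MTBF+MTTR) = 17096/(17096+13.8) = 0.999

0.999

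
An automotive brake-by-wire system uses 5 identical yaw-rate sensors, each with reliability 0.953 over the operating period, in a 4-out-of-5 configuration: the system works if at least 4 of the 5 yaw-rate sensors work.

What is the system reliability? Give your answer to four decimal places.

0.9799

R = Σ_{i=4}^{5} C(5,i) p^i (1−p)^{5−i} with p = 0.953
C(5,4)·0.953^4·0.047^1 = 0.193838
C(5,5)·0.953^5·0.047^0 = 0.786076
Sum = 0.9799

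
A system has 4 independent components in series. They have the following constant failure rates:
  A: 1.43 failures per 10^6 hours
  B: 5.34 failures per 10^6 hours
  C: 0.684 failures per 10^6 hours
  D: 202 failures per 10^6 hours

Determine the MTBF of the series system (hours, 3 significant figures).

Series of exponential components: λ_sys = Σ λ_i
λ_sys = 0.00000143 + 0.00000534 + 0.000000684 + 0.000202 = 2.0945e-04 /h
MTBF = 1 / λ_sys = 4770 h

4770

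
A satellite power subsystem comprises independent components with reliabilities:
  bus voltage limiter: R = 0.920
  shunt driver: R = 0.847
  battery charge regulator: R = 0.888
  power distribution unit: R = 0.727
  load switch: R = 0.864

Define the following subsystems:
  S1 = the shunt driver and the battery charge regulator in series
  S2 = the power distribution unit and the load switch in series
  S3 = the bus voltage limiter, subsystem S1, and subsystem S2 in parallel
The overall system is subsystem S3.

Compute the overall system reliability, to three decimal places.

Series (shunt driver and battery charge regulator): 0.84700 × 0.88800 = 0.75214
Series (power distribution unit and load switch): 0.72700 × 0.86400 = 0.62813
Parallel (bus voltage limiter, [0.75214], and [0.62813]): 1 − (1 − 0.92000)(1 − 0.75214)(1 − 0.62813) = 0.993

0.993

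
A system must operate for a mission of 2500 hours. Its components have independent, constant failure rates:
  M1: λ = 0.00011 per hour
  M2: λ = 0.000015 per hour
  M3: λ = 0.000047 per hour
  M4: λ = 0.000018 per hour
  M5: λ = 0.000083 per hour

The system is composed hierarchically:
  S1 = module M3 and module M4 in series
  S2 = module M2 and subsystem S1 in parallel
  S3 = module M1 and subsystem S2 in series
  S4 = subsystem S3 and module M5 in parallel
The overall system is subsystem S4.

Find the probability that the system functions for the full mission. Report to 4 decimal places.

0.9542

R(M1) = exp(−0.00011 × 2500) = 0.759572
R(M2) = exp(−0.000015 × 2500) = 0.963194
R(M3) = exp(−0.000047 × 2500) = 0.889141
R(M4) = exp(−0.000018 × 2500) = 0.955997
R(M5) = exp(−0.000083 × 2500) = 0.812613
Series (M3 and M4): 0.889141 × 0.955997 = 0.850016
Parallel (M2 and [0.850016]): 1 − (1 − 0.963194)(1 − 0.850016) = 0.994480
Series (M1 and [0.994480]): 0.759572 × 0.994480 = 0.755379
Parallel ([0.755379] and M5): 1 − (1 − 0.755379)(1 − 0.812613) = 0.9542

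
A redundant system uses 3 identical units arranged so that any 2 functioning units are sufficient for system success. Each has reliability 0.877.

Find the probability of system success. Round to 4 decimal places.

R = Σ_{i=2}^{3} C(3,i) p^i (1−p)^{3−i} with p = 0.877
C(3,2)·0.877^2·0.123^1 = 0.283809
C(3,3)·0.877^3·0.123^0 = 0.674526
Sum = 0.9583

0.9583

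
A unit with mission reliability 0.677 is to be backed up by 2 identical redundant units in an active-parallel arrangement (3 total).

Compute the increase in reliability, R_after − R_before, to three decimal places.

R_before = 0.677
R_after = 1 − (1 − 0.677)^3 = 0.966
ΔR = 0.966 − 0.677 = 0.289

0.289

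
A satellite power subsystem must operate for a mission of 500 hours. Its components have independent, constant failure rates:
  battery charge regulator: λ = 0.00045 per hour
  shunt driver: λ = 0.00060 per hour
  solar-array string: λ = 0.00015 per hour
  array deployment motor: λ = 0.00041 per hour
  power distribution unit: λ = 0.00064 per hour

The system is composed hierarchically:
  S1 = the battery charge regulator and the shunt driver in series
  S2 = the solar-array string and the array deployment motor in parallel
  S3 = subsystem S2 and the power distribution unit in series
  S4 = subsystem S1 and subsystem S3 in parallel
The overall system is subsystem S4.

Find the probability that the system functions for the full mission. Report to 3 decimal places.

0.884

R(battery charge regulator) = exp(−0.00045 × 500) = 0.79852
R(shunt driver) = exp(−0.00060 × 500) = 0.74082
R(solar-array string) = exp(−0.00015 × 500) = 0.92774
R(array deployment motor) = exp(−0.00041 × 500) = 0.81465
R(power distribution unit) = exp(−0.00064 × 500) = 0.72615
Series (battery charge regulator and shunt driver): 0.79852 × 0.74082 = 0.59156
Parallel (solar-array string and array deployment motor): 1 − (1 − 0.92774)(1 − 0.81465) = 0.98661
Series ([0.98661] and power distribution unit): 0.98661 × 0.72615 = 0.71643
Parallel ([0.59156] and [0.71643]): 1 − (1 − 0.59156)(1 − 0.71643) = 0.884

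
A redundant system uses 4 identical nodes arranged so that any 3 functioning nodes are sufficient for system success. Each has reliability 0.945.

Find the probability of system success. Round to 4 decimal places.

0.9832

R = Σ_{i=3}^{4} C(4,i) p^i (1−p)^{4−i} with p = 0.945
C(4,3)·0.945^3·0.055^1 = 0.185660
C(4,4)·0.945^4·0.055^0 = 0.797494
Sum = 0.9832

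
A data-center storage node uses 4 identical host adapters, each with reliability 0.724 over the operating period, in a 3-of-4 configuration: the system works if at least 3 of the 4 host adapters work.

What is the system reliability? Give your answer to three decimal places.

0.694

R = Σ_{i=3}^{4} C(4,i) p^i (1−p)^{4−i} with p = 0.724
C(4,3)·0.724^3·0.276^1 = 0.41897
C(4,4)·0.724^4·0.276^0 = 0.27476
Sum = 0.694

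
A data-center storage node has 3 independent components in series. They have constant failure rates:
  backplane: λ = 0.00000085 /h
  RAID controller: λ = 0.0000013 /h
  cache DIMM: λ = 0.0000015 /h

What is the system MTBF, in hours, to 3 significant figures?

Series of exponential components: λ_sys = Σ λ_i
λ_sys = 0.00000085 + 0.0000013 + 0.0000015 = 3.6500e-06 /h
MTBF = 1 / λ_sys = 274000 h

274000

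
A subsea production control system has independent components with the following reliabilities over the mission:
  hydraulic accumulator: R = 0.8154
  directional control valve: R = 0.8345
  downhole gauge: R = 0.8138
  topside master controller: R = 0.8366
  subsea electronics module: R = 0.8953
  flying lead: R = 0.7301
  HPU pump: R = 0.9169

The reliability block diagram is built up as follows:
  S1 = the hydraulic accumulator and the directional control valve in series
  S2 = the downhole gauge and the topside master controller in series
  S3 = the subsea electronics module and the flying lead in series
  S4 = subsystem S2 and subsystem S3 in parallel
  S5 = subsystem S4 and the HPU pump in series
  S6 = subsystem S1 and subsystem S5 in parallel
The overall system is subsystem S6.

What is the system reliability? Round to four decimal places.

0.9411

Series (hydraulic accumulator and directional control valve): 0.815400 × 0.834500 = 0.680451
Series (downhole gauge and topside master controller): 0.813800 × 0.836600 = 0.680825
Series (subsea electronics module and flying lead): 0.895300 × 0.730100 = 0.653659
Parallel ([0.680825] and [0.653659]): 1 − (1 − 0.680825)(1 − 0.653659) = 0.889457
Series ([0.889457] and HPU pump): 0.889457 × 0.916900 = 0.815543
Parallel ([0.680451] and [0.815543]): 1 − (1 − 0.680451)(1 − 0.815543) = 0.9411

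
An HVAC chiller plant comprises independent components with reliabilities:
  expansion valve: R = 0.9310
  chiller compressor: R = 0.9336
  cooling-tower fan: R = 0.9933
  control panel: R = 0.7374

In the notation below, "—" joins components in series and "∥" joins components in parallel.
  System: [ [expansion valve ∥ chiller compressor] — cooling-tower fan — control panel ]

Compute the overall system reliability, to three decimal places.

0.729

Parallel (expansion valve and chiller compressor): 1 − (1 − 0.93100)(1 − 0.93360) = 0.99542
Series ([0.99542], cooling-tower fan, and control panel): 0.99542 × 0.99330 × 0.73740 = 0.729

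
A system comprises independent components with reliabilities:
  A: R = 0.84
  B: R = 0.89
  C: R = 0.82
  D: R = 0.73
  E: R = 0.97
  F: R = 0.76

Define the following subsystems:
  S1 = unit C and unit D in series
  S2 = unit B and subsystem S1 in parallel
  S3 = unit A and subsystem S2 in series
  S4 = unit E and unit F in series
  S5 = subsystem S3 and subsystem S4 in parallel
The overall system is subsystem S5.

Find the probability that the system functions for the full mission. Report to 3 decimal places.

0.948

Series (C and D): 0.82000 × 0.73000 = 0.59860
Parallel (B and [0.59860]): 1 − (1 − 0.89000)(1 − 0.59860) = 0.95585
Series (A and [0.95585]): 0.84000 × 0.95585 = 0.80291
Series (E and F): 0.97000 × 0.76000 = 0.73720
Parallel ([0.80291] and [0.73720]): 1 − (1 − 0.80291)(1 − 0.73720) = 0.948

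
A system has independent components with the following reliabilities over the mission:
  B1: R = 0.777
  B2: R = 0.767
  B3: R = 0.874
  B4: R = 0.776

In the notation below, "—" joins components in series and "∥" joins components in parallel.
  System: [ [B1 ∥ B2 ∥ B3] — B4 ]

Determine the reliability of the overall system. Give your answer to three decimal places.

Parallel (B1, B2, and B3): 1 − (1 − 0.77700)(1 − 0.76700)(1 − 0.87400) = 0.99345
Series ([0.99345] and B4): 0.99345 × 0.77600 = 0.771

0.771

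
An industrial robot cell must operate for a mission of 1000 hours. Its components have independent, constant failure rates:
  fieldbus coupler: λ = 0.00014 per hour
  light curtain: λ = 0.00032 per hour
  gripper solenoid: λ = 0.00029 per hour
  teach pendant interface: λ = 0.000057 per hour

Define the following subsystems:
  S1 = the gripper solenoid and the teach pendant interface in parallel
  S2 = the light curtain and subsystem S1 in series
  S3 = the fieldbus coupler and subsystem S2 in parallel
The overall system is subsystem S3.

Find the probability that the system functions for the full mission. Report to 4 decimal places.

0.9629

R(fieldbus coupler) = exp(−0.00014 × 1000) = 0.869358
R(light curtain) = exp(−0.00032 × 1000) = 0.726149
R(gripper solenoid) = exp(−0.00029 × 1000) = 0.748264
R(teach pendant interface) = exp(−0.000057 × 1000) = 0.944594
Parallel (gripper solenoid and teach pendant interface): 1 − (1 − 0.748264)(1 − 0.944594) = 0.986052
Series (light curtain and [0.986052]): 0.726149 × 0.986052 = 0.716021
Parallel (fieldbus coupler and [0.716021]): 1 − (1 − 0.869358)(1 − 0.716021) = 0.9629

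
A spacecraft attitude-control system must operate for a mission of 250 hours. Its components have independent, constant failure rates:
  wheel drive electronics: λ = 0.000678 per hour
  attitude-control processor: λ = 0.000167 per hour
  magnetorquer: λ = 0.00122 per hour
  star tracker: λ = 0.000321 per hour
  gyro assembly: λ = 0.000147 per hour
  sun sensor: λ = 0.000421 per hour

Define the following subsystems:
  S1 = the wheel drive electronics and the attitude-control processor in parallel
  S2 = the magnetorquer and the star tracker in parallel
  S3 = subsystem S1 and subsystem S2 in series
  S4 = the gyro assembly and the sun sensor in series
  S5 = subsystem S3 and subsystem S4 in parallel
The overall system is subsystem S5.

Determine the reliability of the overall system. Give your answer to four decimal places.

0.9965

R(wheel drive electronics) = exp(−0.000678 × 250) = 0.844087
R(attitude-control processor) = exp(−0.000167 × 250) = 0.959110
R(magnetorquer) = exp(−0.00122 × 250) = 0.737123
R(star tracker) = exp(−0.000321 × 250) = 0.922886
R(gyro assembly) = exp(−0.000147 × 250) = 0.963917
R(sun sensor) = exp(−0.000421 × 250) = 0.900099
Parallel (wheel drive electronics and attitude-control processor): 1 − (1 − 0.844087)(1 − 0.959110) = 0.993625
Parallel (magnetorquer and star tracker): 1 − (1 − 0.737123)(1 − 0.922886) = 0.979729
Series ([0.993625] and [0.979729]): 0.993625 × 0.979729 = 0.973483
Series (gyro assembly and sun sensor): 0.963917 × 0.900099 = 0.867621
Parallel ([0.973483] and [0.867621]): 1 − (1 − 0.973483)(1 − 0.867621) = 0.9965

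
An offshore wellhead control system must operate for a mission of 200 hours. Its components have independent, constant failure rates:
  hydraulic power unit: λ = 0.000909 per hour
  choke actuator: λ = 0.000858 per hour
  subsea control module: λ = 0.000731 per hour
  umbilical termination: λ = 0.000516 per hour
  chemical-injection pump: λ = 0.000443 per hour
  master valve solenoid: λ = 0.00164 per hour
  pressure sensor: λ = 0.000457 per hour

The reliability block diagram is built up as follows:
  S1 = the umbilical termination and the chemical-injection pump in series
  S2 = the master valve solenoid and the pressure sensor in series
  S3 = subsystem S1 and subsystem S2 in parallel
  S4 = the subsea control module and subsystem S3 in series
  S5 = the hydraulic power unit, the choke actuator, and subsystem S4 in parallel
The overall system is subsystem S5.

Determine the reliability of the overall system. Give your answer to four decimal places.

0.9951

R(hydraulic power unit) = exp(−0.000909 × 200) = 0.833768
R(choke actuator) = exp(−0.000858 × 200) = 0.842316
R(subsea control module) = exp(−0.000731 × 200) = 0.863985
R(umbilical termination) = exp(−0.000516 × 200) = 0.901947
R(chemical-injection pump) = exp(−0.000443 × 200) = 0.915212
R(master valve solenoid) = exp(−0.00164 × 200) = 0.720363
R(pressure sensor) = exp(−0.000457 × 200) = 0.912653
Series (umbilical termination and chemical-injection pump): 0.901947 × 0.915212 = 0.825473
Series (master valve solenoid and pressure sensor): 0.720363 × 0.912653 = 0.657441
Parallel ([0.825473] and [0.657441]): 1 − (1 − 0.825473)(1 − 0.657441) = 0.940214
Series (subsea control module and [0.940214]): 0.863985 × 0.940214 = 0.812331
Parallel (hydraulic power unit, choke actuator, and [0.812331]): 1 − (1 − 0.833768)(1 − 0.842316)(1 − 0.812331) = 0.9951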